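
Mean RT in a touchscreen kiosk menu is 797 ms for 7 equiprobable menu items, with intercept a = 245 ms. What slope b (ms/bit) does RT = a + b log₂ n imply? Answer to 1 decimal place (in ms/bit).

log₂(7) = 2.8074 bits.
b = (RT − a)/log₂ n = (797 − 245) / 2.8074 = 196.626 ms/bit.

196.6 ms/bit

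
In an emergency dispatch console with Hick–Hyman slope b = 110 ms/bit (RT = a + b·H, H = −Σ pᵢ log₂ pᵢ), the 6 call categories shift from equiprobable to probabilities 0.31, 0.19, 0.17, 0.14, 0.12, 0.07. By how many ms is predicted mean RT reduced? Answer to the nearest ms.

15 ms

Equiprobable entropy H₀ = log₂ 6 = 2.5850 bits.
Skewed entropy H = −Σ pᵢ log₂ pᵢ = 2.4463 bits.
ΔRT = b·(H₀ − H) = 110 × 0.1386 = 15.25 ms.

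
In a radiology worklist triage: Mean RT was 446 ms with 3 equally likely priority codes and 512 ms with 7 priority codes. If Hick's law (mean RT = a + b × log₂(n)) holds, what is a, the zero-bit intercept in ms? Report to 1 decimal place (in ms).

360.4 ms

Slope: b = (512 − 446) / (log₂ 7 − log₂ 3) = 66/1.2224 = 53.992 ms/bit.
Intercept: a = 446 − 53.992·log₂(3) = 360.424 ms.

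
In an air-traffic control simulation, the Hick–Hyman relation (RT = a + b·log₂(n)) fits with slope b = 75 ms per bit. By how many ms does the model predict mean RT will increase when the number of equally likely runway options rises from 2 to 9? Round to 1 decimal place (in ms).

162.7 ms

ΔRT = (a + b log₂ n₂) − (a + b log₂ n₁) = b·(log₂ n₂ − log₂ n₁).
log₂(9) − log₂(2) = 3.1699 − 1 = 2.1699.
ΔRT = 75 × 2.1699 = 162.744 ms.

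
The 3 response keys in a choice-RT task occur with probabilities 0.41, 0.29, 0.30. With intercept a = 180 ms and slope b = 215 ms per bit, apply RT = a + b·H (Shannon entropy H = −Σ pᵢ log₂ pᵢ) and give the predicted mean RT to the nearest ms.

517 ms

H = 0.41·log₂(1/0.41) + 0.29·log₂(1/0.29) + 0.30·log₂(1/0.30) = 1.5664 bits.
RT = 180 + 215 × 1.5664 = 516.77 ms.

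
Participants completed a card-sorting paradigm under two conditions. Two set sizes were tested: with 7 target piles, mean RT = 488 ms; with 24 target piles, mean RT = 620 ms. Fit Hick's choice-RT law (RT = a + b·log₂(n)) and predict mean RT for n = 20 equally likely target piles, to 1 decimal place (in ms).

Solve the two-equation system in a and b:
  b = (620 − 488) / (log₂ 24 − log₂ 7) = 132 / (4.5850 − 2.8074) = 74.257 ms/bit
  a = 488 − 74.257 × 2.8074 = 279.534 ms
Then RT(20) = 279.534 + 74.257 × log₂ 20 = 279.534 + 74.257 × 4.3219 ≈ 600.468 ms.

600.5 ms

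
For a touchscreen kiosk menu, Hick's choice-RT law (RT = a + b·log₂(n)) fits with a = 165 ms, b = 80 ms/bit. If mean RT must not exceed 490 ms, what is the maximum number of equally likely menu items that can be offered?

Information budget: (490 − 165)/80 = 4.0625 bits, so n ≤ 2^4.0625 = 16.708 → at most 16.

16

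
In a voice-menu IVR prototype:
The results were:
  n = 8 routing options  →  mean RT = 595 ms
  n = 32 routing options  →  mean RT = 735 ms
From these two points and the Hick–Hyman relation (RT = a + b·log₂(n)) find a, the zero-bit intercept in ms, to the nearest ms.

385 ms

b = (RT₂ − RT₁)/(log₂ n₂ − log₂ n₁) = (735 − 595)/(5 − 3) = 70 ms/bit.
a = RT₁ − b·log₂ n₁ = 595 − 70 × 3 = 385.000 ms.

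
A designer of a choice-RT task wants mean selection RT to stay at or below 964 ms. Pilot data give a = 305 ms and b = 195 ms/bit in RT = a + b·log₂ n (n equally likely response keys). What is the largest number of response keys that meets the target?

Set 305 + 195·log₂ n ≤ 964 → log₂ n ≤ (964 − 305)/195 = 3.3795.
So n ≤ 2^3.3795 = 10.407; the largest integer n is 10.

10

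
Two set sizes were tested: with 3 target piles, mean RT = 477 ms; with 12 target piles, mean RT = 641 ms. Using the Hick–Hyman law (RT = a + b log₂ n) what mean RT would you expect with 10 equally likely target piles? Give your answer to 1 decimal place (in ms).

619.4 ms

RT is linear in log₂ n, so two points fix the line:
  b = (641 − 477) / (log₂ 12 − log₂ 3) = 164 / (3.5850 − 1.5850) = 82.000 ms/bit
  a = 477 − 82.000 × 1.5850 = 347.033 ms
Then RT(10) = 347.033 + 82.000 × log₂ 10 = 347.033 + 82.000 × 3.3219 ≈ 619.431 ms.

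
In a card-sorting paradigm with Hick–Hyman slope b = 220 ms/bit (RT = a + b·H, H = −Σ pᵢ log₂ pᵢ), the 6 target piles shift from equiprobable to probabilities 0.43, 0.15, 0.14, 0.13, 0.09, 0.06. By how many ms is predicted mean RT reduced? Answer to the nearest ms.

Equiprobable entropy H₀ = log₂ 6 = 2.5850 bits.
Skewed entropy H = −Σ pᵢ log₂ pᵢ = 2.2701 bits.
ΔRT = b·(H₀ − H) = 220 × 0.3149 = 69.28 ms.

69 ms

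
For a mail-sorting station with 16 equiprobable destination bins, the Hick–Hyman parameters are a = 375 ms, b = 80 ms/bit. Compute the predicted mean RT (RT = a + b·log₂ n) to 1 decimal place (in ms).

log₂(16) = 4 bits, so RT = 375 + 80 × 4 ≈ 695.000 ms.

695.0 ms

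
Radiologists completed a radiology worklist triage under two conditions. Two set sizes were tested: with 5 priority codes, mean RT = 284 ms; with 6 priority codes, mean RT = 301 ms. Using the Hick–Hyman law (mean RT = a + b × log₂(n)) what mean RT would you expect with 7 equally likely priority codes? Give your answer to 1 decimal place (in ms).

315.4 ms

RT is linear in log₂ n, so two points fix the line:
  b = (301 − 284) / (log₂ 6 − log₂ 5) = 17 / (2.5850 − 2.3219) = 64.630 ms/bit
  a = 284 − 64.630 × 2.3219 = 133.933 ms
Then RT(7) = 133.933 + 64.630 × log₂ 7 = 133.933 + 64.630 × 2.8074 ≈ 315.373 ms.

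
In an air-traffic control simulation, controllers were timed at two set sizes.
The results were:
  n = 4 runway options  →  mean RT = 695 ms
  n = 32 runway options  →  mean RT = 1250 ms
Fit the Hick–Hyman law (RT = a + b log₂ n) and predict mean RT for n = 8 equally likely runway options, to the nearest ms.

880 ms

Fit slope and intercept:
  b = (1250 − 695) / (log₂ 32 − log₂ 4) = 555 / (5 − 2) = 185 ms/bit
  a = 695 − 185 × 2 = 325 ms
Then RT(8) = 325 + 185 × log₂ 8 = 325 + 185 × 3 ≈ 880.000 ms.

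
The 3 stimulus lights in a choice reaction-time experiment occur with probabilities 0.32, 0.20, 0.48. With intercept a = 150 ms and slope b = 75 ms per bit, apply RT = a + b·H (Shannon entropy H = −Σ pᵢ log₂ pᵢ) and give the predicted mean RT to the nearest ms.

Entropy contributions −pᵢ log₂ pᵢ: 0.5260, 0.4644, 0.5083; sum H = 1.4987 bits.
RT = a + bH = 150 + 75·1.4987 = 262.40 ms.

262 ms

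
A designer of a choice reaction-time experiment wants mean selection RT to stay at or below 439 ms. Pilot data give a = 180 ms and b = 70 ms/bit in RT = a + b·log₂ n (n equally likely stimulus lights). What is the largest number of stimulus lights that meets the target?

12

Set 180 + 70·log₂ n ≤ 439 → log₂ n ≤ (439 − 180)/70 = 3.7000.
So n ≤ 2^3.7000 = 12.996; the largest integer n is 12.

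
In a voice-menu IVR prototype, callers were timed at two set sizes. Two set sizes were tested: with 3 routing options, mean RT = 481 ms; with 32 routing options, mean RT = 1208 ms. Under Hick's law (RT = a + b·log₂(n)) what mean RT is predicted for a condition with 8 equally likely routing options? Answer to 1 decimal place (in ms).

782.2 ms

Solve the two-equation system in a and b:
  b = (1208 − 481) / (log₂ 32 − log₂ 3) = 727 / (5 − 1.5850) = 212.882 ms/bit
  a = 481 − 212.882 × 1.5850 = 143.590 ms
Then RT(8) = 143.590 + 212.882 × log₂ 8 = 143.590 + 212.882 × 3 ≈ 782.236 ms.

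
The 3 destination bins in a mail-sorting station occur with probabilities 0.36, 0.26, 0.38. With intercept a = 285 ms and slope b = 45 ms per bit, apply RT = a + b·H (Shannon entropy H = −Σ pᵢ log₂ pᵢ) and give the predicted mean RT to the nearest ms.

Entropy contributions −pᵢ log₂ pᵢ: 0.5306, 0.5053, 0.5305; sum H = 1.5664 bits.
RT = a + bH = 285 + 45·1.5664 = 355.49 ms.

355 ms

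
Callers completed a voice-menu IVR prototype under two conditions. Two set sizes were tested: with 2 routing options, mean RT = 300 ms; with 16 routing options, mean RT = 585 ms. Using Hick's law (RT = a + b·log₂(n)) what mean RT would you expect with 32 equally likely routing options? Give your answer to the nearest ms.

Solve the two-equation system in a and b:
  b = (585 − 300) / (log₂ 16 − log₂ 2) = 285 / (4 − 1) = 95 ms/bit
  a = 300 − 95 × 1 = 205 ms
Then RT(32) = 205 + 95 × log₂ 32 = 205 + 95 × 5 ≈ 680.000 ms.

680 ms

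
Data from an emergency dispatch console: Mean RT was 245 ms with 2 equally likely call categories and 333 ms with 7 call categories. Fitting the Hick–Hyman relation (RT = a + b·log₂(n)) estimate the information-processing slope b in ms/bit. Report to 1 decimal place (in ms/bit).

48.7 ms/bit

b = (RT₂ − RT₁)/(log₂ n₂ − log₂ n₁) = (333 − 245)/(2.8074 − 1) = 48.690 ms/bit.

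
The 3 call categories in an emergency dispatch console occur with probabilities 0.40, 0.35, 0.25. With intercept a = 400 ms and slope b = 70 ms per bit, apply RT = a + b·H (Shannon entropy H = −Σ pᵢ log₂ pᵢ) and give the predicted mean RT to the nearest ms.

H = 0.40·log₂(1/0.40) + 0.35·log₂(1/0.35) + 0.25·log₂(1/0.25) = 1.5589 bits.
RT = 400 + 70 × 1.5589 = 509.12 ms.

509 ms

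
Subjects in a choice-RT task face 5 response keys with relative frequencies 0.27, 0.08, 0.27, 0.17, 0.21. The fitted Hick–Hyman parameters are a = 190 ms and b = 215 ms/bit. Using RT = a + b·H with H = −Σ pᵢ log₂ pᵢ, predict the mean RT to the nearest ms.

667 ms

H = 0.27·log₂(1/0.27) + 0.08·log₂(1/0.08) + 0.27·log₂(1/0.27) + 0.17·log₂(1/0.17) + 0.21·log₂(1/0.21) = 2.2190 bits.
RT = 190 + 215 × 2.2190 = 667.08 ms.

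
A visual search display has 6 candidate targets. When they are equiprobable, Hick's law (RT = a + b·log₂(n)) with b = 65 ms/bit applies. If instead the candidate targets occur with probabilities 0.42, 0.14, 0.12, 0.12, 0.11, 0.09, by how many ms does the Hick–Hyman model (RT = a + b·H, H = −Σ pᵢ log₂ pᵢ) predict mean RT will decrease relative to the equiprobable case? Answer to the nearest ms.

Equiprobable entropy H₀ = log₂ 6 = 2.5850 bits.
Skewed entropy H = −Σ pᵢ log₂ pᵢ = 2.3198 bits.
ΔRT = b·(H₀ − H) = 65 × 0.2651 = 17.23 ms.

17 ms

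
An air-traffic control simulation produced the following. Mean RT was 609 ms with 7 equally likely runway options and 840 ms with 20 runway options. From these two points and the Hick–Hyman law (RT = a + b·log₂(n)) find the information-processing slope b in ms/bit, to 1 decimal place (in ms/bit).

152.5 ms/bit

Slope: b = (840 − 609) / (log₂ 20 − log₂ 7) = 231/1.5146 = 152.518 ms/bit.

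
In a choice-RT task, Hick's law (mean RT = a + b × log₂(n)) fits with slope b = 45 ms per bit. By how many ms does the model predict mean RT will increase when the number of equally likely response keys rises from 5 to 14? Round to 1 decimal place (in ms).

66.8 ms

Only the slope matters, since a is common to both: ΔRT = b·log₂(n₂/n₁).
log₂(14) − log₂(5) = 3.8074 − 2.3219 = 1.4854.
ΔRT = 45 × 1.4854 = 66.844 ms.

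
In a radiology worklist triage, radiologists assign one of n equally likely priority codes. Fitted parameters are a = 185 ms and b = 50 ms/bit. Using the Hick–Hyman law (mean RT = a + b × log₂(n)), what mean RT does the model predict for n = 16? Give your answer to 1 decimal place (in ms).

385.0 ms

log₂(16) = 4 bits, so RT = 185 + 50 × 4 ≈ 385.000 ms.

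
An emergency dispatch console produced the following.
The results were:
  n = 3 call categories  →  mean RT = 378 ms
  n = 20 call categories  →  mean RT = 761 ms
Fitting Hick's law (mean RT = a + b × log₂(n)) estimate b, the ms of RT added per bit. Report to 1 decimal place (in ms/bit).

The slope on a log₂ axis is (761 − 378) / (4.3219 − 1.5850) = 139.936 ms/bit.

139.9 ms/bit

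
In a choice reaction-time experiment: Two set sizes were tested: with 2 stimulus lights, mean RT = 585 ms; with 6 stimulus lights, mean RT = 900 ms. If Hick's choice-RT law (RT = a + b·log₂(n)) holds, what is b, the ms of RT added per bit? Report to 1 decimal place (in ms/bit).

198.7 ms/bit

The slope on a log₂ axis is (900 − 585) / (2.5850 − 1) = 198.743 ms/bit.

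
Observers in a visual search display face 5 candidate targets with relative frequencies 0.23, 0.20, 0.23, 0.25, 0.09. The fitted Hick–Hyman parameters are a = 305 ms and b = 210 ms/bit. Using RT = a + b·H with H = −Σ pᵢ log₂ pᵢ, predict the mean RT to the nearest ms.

778 ms

H = 0.23·log₂(1/0.23) + 0.20·log₂(1/0.20) + 0.23·log₂(1/0.23) + 0.25·log₂(1/0.25) + 0.09·log₂(1/0.09) = 2.2524 bits.
RT = 305 + 210 × 2.2524 = 778.00 ms.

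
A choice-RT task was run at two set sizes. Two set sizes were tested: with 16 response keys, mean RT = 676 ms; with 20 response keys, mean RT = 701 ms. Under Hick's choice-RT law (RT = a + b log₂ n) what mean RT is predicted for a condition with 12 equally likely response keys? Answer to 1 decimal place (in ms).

643.8 ms

Fit slope and intercept:
  b = (701 − 676) / (log₂ 20 − log₂ 16) = 25 / (4.3219 − 4) = 77.657 ms/bit
  a = 676 − 77.657 × 4 = 365.372 ms
Then RT(12) = 365.372 + 77.657 × log₂ 12 = 365.372 + 77.657 × 3.5850 ≈ 643.769 ms.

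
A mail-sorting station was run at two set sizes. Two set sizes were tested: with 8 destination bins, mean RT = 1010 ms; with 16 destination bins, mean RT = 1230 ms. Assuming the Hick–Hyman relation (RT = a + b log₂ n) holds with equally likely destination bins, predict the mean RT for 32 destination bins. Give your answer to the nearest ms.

With log₂ n on the abscissa the relation is linear; from the two conditions:
  b = (1230 − 1010) / (log₂ 16 − log₂ 8) = 220 / (4 − 3) = 220 ms/bit
  a = 1010 − 220 × 3 = 350 ms
Then RT(32) = 350 + 220 × log₂ 32 = 350 + 220 × 5 ≈ 1450.000 ms.

1450 ms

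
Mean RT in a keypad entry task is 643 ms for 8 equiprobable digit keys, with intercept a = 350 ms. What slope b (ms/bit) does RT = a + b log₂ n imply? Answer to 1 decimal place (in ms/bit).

97.7 ms/bit

8 alternatives carry log₂ 8 = 3 bits; the choice cost is 643 − 350 = 293 ms, so b = 293/3 = 97.667 ms/bit.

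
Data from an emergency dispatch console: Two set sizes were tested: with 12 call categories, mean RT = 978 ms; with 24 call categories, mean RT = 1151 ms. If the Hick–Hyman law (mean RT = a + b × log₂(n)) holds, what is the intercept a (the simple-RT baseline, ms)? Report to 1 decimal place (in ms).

The slope on a log₂ axis is (1151 − 978) / (4.5850 − 3.5850) = 173.000 ms/bit.
Intercept: a = 978 − 173.000·log₂(12) = 357.801 ms.

357.8 ms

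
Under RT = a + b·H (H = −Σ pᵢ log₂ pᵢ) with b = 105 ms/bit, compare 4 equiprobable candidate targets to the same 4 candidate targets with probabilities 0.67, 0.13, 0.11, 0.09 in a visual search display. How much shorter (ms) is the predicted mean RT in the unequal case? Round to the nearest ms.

Equiprobable entropy H₀ = log₂ 4 = 2.0000 bits.
Skewed entropy H = −Σ pᵢ log₂ pᵢ = 1.4327 bits.
ΔRT = b·(H₀ − H) = 105 × 0.5673 = 59.57 ms.

60 ms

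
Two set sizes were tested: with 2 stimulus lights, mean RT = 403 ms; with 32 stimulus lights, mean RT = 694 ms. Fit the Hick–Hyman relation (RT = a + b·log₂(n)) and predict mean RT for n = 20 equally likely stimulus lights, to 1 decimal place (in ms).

RT is linear in log₂ n, so two points fix the line:
  b = (694 − 403) / (log₂ 32 − log₂ 2) = 291 / (5 − 1) = 72.750 ms/bit
  a = 403 − 72.750 × 1 = 330.250 ms
Then RT(20) = 330.250 + 72.750 × log₂ 20 = 330.250 + 72.750 × 4.3219 ≈ 644.670 ms.

644.7 ms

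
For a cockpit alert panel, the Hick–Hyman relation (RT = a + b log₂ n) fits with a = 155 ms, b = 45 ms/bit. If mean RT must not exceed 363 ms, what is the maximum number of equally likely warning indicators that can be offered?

Set 155 + 45·log₂ n ≤ 363 → log₂ n ≤ (363 − 155)/45 = 4.6222.
So n ≤ 2^4.6222 = 24.628; the largest integer n is 24.

24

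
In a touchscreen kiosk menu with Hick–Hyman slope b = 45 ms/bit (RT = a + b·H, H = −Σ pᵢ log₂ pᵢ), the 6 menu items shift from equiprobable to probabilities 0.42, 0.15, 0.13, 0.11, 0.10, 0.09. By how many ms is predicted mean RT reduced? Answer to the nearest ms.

The RT saving is b·ΔH. Equiprobable H₀ = log₂(6) = 2.5850 bits; with the given probabilities H = 2.3140 bits.
b·(H₀ − H) = 45 × (2.5850 − 2.3140) = 12.19 ms.

12 ms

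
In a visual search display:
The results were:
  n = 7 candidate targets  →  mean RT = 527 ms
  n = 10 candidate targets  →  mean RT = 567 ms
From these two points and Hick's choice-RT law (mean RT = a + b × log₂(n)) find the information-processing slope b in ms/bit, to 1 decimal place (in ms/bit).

The slope on a log₂ axis is (567 − 527) / (3.3219 − 2.8074) = 77.734 ms/bit.

77.7 ms/bit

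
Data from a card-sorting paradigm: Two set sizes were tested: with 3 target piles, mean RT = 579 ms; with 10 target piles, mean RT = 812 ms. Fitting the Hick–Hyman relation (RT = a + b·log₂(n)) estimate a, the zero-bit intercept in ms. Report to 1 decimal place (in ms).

366.4 ms

Slope: b = (812 − 579) / (log₂ 10 − log₂ 3) = 233/1.7370 = 134.142 ms/bit.
Intercept: a = 579 − 134.142·log₂(3) = 366.390 ms.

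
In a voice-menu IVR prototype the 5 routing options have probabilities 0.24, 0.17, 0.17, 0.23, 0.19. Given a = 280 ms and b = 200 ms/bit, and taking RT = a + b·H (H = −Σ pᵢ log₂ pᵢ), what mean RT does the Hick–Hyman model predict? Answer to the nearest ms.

H = 0.24·log₂(1/0.24) + 0.17·log₂(1/0.17) + 0.17·log₂(1/0.17) + 0.23·log₂(1/0.23) + 0.19·log₂(1/0.19) = 2.3062 bits.
RT = 280 + 200 × 2.3062 = 741.24 ms.

741 ms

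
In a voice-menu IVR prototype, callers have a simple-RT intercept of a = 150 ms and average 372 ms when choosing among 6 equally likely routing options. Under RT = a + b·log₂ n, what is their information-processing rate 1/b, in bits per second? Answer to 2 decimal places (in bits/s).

11.64 bits/s

b = (372 − 150)/log₂ 6 = 222/2.5850 = 85.881 ms per bit = 0.08588 s/bit; the reciprocal is 11.644 bits/s.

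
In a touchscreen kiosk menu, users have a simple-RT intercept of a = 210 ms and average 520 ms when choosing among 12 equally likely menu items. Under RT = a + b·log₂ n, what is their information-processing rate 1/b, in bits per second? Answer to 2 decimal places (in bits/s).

Choice component = 520 − 210 = 310 ms over log₂(12) = 3.5850 bits.
b = 310 / 3.5850 = 86.472 ms/bit, so 1/b = 11.564 bits/s.

11.56 bits/s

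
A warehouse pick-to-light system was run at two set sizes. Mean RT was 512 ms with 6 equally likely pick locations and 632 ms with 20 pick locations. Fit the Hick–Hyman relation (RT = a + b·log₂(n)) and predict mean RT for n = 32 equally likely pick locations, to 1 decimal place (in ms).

678.8 ms

With log₂ n on the abscissa the relation is linear; from the two conditions:
  b = (632 − 512) / (log₂ 20 − log₂ 6) = 120 / (4.3219 − 2.5850) = 69.086 ms/bit
  a = 512 − 69.086 × 2.5850 = 333.415 ms
Then RT(32) = 333.415 + 69.086 × log₂ 32 = 333.415 + 69.086 × 5 ≈ 678.845 ms.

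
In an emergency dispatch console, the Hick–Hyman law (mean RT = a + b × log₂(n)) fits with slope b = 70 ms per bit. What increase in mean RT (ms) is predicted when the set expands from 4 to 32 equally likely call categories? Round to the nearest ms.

210 ms

ΔRT = (a + b log₂ n₂) − (a + b log₂ n₁) = b·(log₂ n₂ − log₂ n₁).
log₂(32) − log₂(4) = log₂(32/4) = log₂(8) = 3.
ΔRT = 70 × 3.0000 = 210.000 ms.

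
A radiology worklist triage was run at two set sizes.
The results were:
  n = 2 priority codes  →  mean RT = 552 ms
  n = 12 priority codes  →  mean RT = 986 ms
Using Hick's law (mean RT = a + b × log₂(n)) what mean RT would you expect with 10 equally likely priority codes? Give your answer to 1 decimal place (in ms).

RT is linear in log₂ n, so two points fix the line:
  b = (986 − 552) / (log₂ 12 − log₂ 2) = 434 / (3.5850 − 1) = 167.894 ms/bit
  a = 552 − 167.894 × 1 = 384.106 ms
Then RT(10) = 384.106 + 167.894 × log₂ 10 = 384.106 + 167.894 × 3.3219 ≈ 941.838 ms.

941.8 ms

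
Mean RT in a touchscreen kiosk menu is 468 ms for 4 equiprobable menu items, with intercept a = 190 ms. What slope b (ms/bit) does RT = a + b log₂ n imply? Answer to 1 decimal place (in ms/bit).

b = (468 − 190) / log₂(4) = 278 / 2 = 139.000 ms/bit.

139.0 ms/bit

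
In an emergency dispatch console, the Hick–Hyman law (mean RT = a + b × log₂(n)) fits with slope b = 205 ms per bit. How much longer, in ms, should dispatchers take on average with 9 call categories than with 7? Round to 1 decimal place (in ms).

74.3 ms

ΔRT = (a + b log₂ n₂) − (a + b log₂ n₁) = b·(log₂ n₂ − log₂ n₁).
log₂(9) − log₂(7) = 3.1699 − 2.8074 = 0.3626.
ΔRT = 205 × 0.3626 = 74.327 ms.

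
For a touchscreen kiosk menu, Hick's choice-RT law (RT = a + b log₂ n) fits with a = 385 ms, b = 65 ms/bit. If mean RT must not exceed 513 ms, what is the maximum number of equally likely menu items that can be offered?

Information budget: (513 − 385)/65 = 1.9692 bits, so n ≤ 2^1.9692 = 3.916 → at most 3.

3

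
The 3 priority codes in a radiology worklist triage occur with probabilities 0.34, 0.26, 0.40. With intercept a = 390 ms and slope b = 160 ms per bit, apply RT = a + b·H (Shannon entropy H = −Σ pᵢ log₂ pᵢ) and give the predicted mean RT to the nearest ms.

640 ms

Entropy contributions −pᵢ log₂ pᵢ: 0.5292, 0.5053, 0.5288; sum H = 1.5632 bits.
RT = a + bH = 390 + 160·1.5632 = 640.12 ms.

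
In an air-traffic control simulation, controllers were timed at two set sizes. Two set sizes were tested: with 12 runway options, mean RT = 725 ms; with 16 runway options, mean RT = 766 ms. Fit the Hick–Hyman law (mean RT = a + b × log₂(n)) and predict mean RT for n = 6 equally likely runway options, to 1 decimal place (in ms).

Fit slope and intercept:
  b = (766 − 725) / (log₂ 16 − log₂ 12) = 41 / (4 − 3.5850) = 98.786 ms/bit
  a = 725 − 98.786 × 3.5850 = 370.855 ms
Then RT(6) = 370.855 + 98.786 × log₂ 6 = 370.855 + 98.786 × 2.5850 ≈ 626.214 ms.

626.2 ms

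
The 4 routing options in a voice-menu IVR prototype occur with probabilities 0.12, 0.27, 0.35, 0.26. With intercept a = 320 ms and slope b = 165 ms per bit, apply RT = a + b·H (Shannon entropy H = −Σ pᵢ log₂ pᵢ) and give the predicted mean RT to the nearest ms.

H = 0.12·log₂(1/0.12) + 0.27·log₂(1/0.27) + 0.35·log₂(1/0.35) + 0.26·log₂(1/0.26) = 1.9125 bits.
RT = 320 + 165 × 1.9125 = 635.56 ms.

636 ms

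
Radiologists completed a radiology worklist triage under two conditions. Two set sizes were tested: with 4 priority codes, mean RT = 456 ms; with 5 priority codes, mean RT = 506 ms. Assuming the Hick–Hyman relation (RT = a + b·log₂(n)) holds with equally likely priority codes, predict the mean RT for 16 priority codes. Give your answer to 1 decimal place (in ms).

RT is linear in log₂ n, so two points fix the line:
  b = (506 − 456) / (log₂ 5 − log₂ 4) = 50 / (2.3219 − 2) = 155.314 ms/bit
  a = 456 − 155.314 × 2 = 145.372 ms
Then RT(16) = 145.372 + 155.314 × log₂ 16 = 145.372 + 155.314 × 4 ≈ 766.628 ms.

766.6 ms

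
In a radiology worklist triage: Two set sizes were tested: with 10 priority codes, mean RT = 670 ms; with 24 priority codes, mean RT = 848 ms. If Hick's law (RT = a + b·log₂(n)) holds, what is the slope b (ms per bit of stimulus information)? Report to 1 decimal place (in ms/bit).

140.9 ms/bit

b = (RT₂ − RT₁)/(log₂ n₂ − log₂ n₁) = (848 − 670)/(4.5850 − 3.3219) = 140.930 ms/bit.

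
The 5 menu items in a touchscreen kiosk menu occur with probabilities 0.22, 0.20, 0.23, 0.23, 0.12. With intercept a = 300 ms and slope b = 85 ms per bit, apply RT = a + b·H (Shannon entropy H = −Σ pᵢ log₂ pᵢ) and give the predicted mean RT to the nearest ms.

H = 0.22·log₂(1/0.22) + 0.20·log₂(1/0.20) + 0.23·log₂(1/0.23) + 0.23·log₂(1/0.23) + 0.12·log₂(1/0.12) = 2.2874 bits.
RT = 300 + 85 × 2.2874 = 494.43 ms.

494 ms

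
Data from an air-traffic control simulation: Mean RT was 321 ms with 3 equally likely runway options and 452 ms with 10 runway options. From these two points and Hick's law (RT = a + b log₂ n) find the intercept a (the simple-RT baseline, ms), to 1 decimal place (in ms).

Slope: b = (452 − 321) / (log₂ 10 − log₂ 3) = 131/1.7370 = 75.419 ms/bit.
a = RT₁ − b·log₂ n₁ = 321 − 75.419 × 1.5850 = 201.464 ms.

201.5 ms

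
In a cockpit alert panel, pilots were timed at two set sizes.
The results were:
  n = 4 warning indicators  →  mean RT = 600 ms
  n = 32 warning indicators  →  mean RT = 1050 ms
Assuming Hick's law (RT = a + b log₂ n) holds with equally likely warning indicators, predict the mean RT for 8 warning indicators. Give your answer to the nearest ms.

Fit slope and intercept:
  b = (1050 − 600) / (log₂ 32 − log₂ 4) = 450 / (5 − 2) = 150 ms/bit
  a = 600 − 150 × 2 = 300 ms
Then RT(8) = 300 + 150 × log₂ 8 = 300 + 150 × 3 ≈ 750.000 ms.

750 ms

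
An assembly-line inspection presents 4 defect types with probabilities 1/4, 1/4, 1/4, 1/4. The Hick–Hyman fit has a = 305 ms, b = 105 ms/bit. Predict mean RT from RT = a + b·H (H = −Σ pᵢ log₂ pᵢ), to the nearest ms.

515 ms

Each term −pᵢ log₂ pᵢ: 0.25·2 + 0.25·2 + 0.25·2 + 0.25·2; summed, H = 2.000 bits.
Mean RT = a + bH = 305 + 105·2.000 = 515.00 ms.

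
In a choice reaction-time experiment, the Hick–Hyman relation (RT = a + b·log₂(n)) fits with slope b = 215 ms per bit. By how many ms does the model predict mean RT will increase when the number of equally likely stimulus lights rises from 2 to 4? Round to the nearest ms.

ΔRT = (a + b log₂ n₂) − (a + b log₂ n₁) = b·(log₂ n₂ − log₂ n₁).
log₂(4) − log₂(2) = log₂(4/2) = log₂(2) = 1.
ΔRT = 215 × 1.0000 = 215.000 ms.

215 ms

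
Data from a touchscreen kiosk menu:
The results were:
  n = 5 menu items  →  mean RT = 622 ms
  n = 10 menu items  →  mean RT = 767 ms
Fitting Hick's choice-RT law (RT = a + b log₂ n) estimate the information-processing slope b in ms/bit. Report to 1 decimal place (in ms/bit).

b = (RT₂ − RT₁)/(log₂ n₂ − log₂ n₁) = (767 − 622)/(3.3219 − 2.3219) = 145.000 ms/bit.

145.0 ms/bit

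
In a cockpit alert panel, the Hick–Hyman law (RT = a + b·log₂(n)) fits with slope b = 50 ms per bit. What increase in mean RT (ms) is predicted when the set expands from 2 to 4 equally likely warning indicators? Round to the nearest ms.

50 ms

ΔRT = (a + b log₂ n₂) − (a + b log₂ n₁) = b·(log₂ n₂ − log₂ n₁).
log₂(4) − log₂(2) = log₂(4/2) = log₂(2) = 1.
ΔRT = 50 × 1.0000 = 50.000 ms.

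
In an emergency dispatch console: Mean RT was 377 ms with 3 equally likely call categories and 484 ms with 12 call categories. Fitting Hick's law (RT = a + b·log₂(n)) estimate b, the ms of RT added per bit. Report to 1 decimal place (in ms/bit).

The slope on a log₂ axis is (484 − 377) / (3.5850 − 1.5850) = 53.500 ms/bit.

53.5 ms/bit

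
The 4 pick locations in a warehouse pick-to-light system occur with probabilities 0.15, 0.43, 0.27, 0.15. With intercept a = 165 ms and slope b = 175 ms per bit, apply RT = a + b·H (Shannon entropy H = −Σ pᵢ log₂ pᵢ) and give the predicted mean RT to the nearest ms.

490 ms

Entropy contributions −pᵢ log₂ pᵢ: 0.4105, 0.5236, 0.5100, 0.4105; sum H = 1.8547 bits.
RT = a + bH = 165 + 175·1.8547 = 489.57 ms.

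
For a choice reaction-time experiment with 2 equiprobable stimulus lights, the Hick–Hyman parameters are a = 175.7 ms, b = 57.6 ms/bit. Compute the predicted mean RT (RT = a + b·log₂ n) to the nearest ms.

log₂(2) = 1 bits, so RT = 175.7 + 57.6 × 1 ≈ 233.300 ms.

233 ms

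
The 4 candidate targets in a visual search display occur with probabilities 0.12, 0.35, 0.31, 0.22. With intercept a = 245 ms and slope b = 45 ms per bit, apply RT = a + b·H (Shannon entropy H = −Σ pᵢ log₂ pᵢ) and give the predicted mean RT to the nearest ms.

Entropy contributions −pᵢ log₂ pᵢ: 0.3671, 0.5301, 0.5238, 0.4806; sum H = 1.9015 bits.
RT = a + bH = 245 + 45·1.9015 = 330.57 ms.

331 ms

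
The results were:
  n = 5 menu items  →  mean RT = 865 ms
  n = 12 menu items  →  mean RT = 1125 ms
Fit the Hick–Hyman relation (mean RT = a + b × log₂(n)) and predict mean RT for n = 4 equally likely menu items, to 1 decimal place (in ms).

Fit slope and intercept:
  b = (1125 − 865) / (log₂ 12 − log₂ 5) = 260 / (3.5850 − 2.3219) = 205.853 ms/bit
  a = 865 − 205.853 × 2.3219 = 387.023 ms
Then RT(4) = 387.023 + 205.853 × log₂ 4 = 387.023 + 205.853 × 2 ≈ 798.730 ms.

798.7 ms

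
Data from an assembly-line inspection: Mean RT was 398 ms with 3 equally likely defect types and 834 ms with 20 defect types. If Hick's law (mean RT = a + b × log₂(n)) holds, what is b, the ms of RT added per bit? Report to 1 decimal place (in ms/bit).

The slope on a log₂ axis is (834 − 398) / (4.3219 − 1.5850) = 159.301 ms/bit.

159.3 ms/bit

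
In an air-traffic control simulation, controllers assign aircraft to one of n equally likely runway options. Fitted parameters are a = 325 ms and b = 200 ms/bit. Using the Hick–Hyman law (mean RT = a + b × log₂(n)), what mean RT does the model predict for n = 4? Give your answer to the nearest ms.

725 ms

log₂(4) = 2 bits, so RT = 325 + 200 × 2 ≈ 725.000 ms.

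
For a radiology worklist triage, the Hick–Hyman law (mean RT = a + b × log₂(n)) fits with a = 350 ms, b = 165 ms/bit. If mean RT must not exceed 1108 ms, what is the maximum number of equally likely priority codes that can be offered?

Information budget: (1108 − 350)/165 = 4.5939 bits, so n ≤ 2^4.5939 = 24.150 → at most 24.

24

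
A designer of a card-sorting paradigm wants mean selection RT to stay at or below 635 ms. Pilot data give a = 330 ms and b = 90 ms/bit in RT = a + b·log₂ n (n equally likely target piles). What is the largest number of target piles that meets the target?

Set 330 + 90·log₂ n ≤ 635 → log₂ n ≤ (635 − 330)/90 = 3.3889.
So n ≤ 2^3.3889 = 10.475; the largest integer n is 10.

10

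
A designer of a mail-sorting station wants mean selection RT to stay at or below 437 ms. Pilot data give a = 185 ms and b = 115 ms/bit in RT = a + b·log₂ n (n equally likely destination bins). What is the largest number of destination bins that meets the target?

4

Information budget: (437 − 185)/115 = 2.1913 bits, so n ≤ 2^2.1913 = 4.567 → at most 4.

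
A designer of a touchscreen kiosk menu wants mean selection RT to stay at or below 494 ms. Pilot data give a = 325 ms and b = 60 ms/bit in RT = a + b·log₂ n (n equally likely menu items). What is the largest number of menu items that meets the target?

60·log₂ n ≤ 494 − 325 = 169, giving log₂ n ≤ 2.8167 and n ≤ 7.045. The largest whole number is 7.

7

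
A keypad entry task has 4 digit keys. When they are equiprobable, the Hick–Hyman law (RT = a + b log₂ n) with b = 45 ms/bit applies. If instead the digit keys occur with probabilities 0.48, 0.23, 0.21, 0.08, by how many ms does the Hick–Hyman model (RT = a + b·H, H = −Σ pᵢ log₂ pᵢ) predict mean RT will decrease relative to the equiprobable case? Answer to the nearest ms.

Equiprobable entropy H₀ = log₂ 4 = 2.0000 bits.
Skewed entropy H = −Σ pᵢ log₂ pᵢ = 1.7603 bits.
ΔRT = b·(H₀ − H) = 45 × 0.2397 = 10.79 ms.

11 ms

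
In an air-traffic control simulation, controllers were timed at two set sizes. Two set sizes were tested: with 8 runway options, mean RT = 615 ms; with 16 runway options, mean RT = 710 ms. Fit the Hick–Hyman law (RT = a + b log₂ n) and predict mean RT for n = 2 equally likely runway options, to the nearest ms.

425 ms

With log₂ n on the abscissa the relation is linear; from the two conditions:
  b = (710 − 615) / (log₂ 16 − log₂ 8) = 95 / (4 − 3) = 95 ms/bit
  a = 615 − 95 × 3 = 330 ms
Then RT(2) = 330 + 95 × log₂ 2 = 330 + 95 × 1 ≈ 425.000 ms.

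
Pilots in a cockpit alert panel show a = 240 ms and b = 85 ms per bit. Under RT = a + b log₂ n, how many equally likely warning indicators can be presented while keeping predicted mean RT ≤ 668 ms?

32

Set 240 + 85·log₂ n ≤ 668 → log₂ n ≤ (668 − 240)/85 = 5.0353.
So n ≤ 2^5.0353 = 32.793; the largest integer n is 32.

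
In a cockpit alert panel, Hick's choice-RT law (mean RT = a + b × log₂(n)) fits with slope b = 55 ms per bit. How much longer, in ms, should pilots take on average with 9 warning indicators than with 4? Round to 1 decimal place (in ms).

64.3 ms

ΔRT = (a + b log₂ n₂) − (a + b log₂ n₁) = b·(log₂ n₂ − log₂ n₁).
log₂(9) − log₂(4) = 3.1699 − 2 = 1.1699.
ΔRT = 55 × 1.1699 = 64.346 ms.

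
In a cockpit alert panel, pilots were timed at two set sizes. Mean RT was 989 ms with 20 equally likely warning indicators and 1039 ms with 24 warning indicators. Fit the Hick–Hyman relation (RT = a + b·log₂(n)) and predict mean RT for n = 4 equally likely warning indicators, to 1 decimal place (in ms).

547.6 ms

Fit slope and intercept:
  b = (1039 − 989) / (log₂ 24 − log₂ 20) = 50 / (4.5850 − 4.3219) = 190.089 ms/bit
  a = 989 − 190.089 × 4.3219 = 167.448 ms
Then RT(4) = 167.448 + 190.089 × log₂ 4 = 167.448 + 190.089 × 2 ≈ 547.627 ms.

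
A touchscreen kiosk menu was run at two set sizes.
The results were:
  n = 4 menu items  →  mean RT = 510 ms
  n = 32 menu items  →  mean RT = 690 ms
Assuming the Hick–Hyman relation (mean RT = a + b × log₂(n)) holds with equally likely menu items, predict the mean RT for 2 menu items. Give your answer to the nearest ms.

450 ms

Solve the two-equation system in a and b:
  b = (690 − 510) / (log₂ 32 − log₂ 4) = 180 / (5 − 2) = 60 ms/bit
  a = 510 − 60 × 2 = 390 ms
Then RT(2) = 390 + 60 × log₂ 2 = 390 + 60 × 1 ≈ 450.000 ms.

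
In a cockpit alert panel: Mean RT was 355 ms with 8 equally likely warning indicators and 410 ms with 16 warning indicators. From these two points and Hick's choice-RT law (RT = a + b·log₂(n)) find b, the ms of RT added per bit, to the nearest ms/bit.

Slope: b = (410 − 355) / (log₂ 16 − log₂ 8) = 55/1.0000 = 55 ms/bit.

55 ms/bit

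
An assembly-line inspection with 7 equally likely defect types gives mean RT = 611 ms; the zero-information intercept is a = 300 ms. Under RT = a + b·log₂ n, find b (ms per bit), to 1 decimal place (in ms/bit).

110.8 ms/bit

b = (611 − 300) / log₂(7) = 311 / 2.8074 = 110.780 ms/bit.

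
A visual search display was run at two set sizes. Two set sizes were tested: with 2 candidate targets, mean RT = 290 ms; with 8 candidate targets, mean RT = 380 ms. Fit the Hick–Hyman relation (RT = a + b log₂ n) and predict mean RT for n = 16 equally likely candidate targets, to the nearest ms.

425 ms

RT is linear in log₂ n, so two points fix the line:
  b = (380 − 290) / (log₂ 8 − log₂ 2) = 90 / (3 − 1) = 45 ms/bit
  a = 290 − 45 × 1 = 245 ms
Then RT(16) = 245 + 45 × log₂ 16 = 245 + 45 × 4 ≈ 425.000 ms.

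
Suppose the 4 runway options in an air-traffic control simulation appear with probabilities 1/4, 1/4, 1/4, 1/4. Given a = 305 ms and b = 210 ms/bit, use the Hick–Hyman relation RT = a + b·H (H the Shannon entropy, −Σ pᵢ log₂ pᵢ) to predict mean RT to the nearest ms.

725 ms

H = −Σ pᵢ log₂ pᵢ = 0.25·2 + 0.25·2 + 0.25·2 + 0.25·2 = 2.000 bits.
RT = 305 + 210 × 2.000 = 725.00 ms.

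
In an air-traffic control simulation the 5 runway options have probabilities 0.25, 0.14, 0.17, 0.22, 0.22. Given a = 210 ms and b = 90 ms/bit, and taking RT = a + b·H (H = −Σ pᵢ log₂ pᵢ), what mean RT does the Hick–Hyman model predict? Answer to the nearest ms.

Entropy contributions −pᵢ log₂ pᵢ: 0.5000, 0.3971, 0.4346, 0.4806, 0.4806; sum H = 2.2928 bits.
RT = a + bH = 210 + 90·2.2928 = 416.36 ms.

416 ms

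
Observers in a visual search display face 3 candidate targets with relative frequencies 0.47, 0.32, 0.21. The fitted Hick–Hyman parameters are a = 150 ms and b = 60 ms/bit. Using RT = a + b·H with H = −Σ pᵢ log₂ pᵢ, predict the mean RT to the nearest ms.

H = 0.47·log₂(1/0.47) + 0.32·log₂(1/0.32) + 0.21·log₂(1/0.21) = 1.5108 bits.
RT = 150 + 60 × 1.5108 = 240.65 ms.

241 ms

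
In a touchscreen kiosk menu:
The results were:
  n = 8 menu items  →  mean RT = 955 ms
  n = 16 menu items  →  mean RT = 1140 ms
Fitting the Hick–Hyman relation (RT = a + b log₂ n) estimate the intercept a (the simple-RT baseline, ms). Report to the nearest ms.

400 ms

Slope: b = (1140 − 955) / (log₂ 16 − log₂ 8) = 185/1.0000 = 185 ms/bit.
a = RT₁ − b·log₂ n₁ = 955 − 185 × 3 = 400.000 ms.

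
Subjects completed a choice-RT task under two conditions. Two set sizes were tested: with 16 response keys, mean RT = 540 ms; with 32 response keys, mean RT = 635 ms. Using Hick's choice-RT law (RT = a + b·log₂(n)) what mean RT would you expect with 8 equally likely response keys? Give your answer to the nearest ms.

Fit slope and intercept:
  b = (635 − 540) / (log₂ 32 − log₂ 16) = 95 / (5 − 4) = 95 ms/bit
  a = 540 − 95 × 4 = 160 ms
Then RT(8) = 160 + 95 × log₂ 8 = 160 + 95 × 3 ≈ 445.000 ms.

445 ms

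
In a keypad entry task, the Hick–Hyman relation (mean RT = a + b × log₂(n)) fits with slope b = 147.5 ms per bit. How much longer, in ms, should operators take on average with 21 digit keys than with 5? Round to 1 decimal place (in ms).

305.4 ms

The intercept a cancels: ΔRT = b·(log₂ n₂ − log₂ n₁) = b·log₂(n₂/n₁).
log₂(21) − log₂(5) = 4.3923 − 2.3219 = 2.0704.
ΔRT = 147.5 × 2.0704 = 305.382 ms.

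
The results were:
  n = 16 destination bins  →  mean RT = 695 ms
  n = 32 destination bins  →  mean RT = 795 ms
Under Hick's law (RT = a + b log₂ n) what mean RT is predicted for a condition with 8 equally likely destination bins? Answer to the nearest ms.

595 ms

Fit slope and intercept:
  b = (795 − 695) / (log₂ 32 − log₂ 16) = 100 / (5 − 4) = 100 ms/bit
  a = 695 − 100 × 4 = 295 ms
Then RT(8) = 295 + 100 × log₂ 8 = 295 + 100 × 3 ≈ 595.000 ms.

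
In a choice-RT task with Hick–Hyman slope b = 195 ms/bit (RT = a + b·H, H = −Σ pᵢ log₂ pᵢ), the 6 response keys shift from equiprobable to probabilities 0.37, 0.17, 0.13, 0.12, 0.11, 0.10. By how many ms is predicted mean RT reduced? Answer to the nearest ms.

37 ms

The RT saving is b·ΔH. Equiprobable H₀ = log₂(6) = 2.5850 bits; with the given probabilities H = 2.3975 bits.
b·(H₀ − H) = 195 × (2.5850 − 2.3975) = 36.55 ms.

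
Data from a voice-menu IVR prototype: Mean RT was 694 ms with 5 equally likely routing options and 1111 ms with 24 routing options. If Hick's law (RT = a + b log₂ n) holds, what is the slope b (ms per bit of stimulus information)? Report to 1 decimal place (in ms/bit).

The slope on a log₂ axis is (1111 − 694) / (4.5850 − 2.3219) = 184.266 ms/bit.

184.3 ms/bit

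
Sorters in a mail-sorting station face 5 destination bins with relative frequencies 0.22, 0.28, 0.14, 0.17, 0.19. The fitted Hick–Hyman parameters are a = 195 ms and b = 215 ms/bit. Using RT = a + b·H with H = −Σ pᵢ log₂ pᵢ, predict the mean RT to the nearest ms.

H = 0.22·log₂(1/0.22) + 0.28·log₂(1/0.28) + 0.14·log₂(1/0.14) + 0.17·log₂(1/0.17) + 0.19·log₂(1/0.19) = 2.2817 bits.
RT = 195 + 215 × 2.2817 = 685.57 ms.

686 ms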